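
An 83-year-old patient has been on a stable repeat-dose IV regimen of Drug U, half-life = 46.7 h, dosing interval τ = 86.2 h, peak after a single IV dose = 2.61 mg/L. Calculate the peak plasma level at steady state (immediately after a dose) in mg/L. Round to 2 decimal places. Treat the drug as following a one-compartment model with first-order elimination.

k = ln2 / t½ = 0.693147 / 46.7 = 0.01484 h⁻¹
e^(−kτ) = e^(−0.01484 × 86.2) = 0.2783
Accumulation ratio R = 1 / (1 − e^(−kτ)) = 1 / (1 − 0.2783) = 1.386
Steady-state peak = C₀ × R = 2.61 × 1.386 = 3.617 mg/L

3.62 mg/L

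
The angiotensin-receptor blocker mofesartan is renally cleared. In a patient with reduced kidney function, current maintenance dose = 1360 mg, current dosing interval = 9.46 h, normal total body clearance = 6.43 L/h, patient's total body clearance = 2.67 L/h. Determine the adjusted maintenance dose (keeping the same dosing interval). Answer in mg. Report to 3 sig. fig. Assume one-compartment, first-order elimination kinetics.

565 mg

To keep the same average steady-state level, dosing rate must scale with clearance.
CL ratio = 2.67 / 6.43 = 0.4152
New dose (same interval) = 1360 × 0.4152 = 564.7 mg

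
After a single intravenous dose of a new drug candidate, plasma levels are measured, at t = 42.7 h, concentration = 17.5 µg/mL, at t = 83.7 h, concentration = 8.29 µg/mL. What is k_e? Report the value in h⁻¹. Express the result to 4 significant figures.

k = ln(C₁/C₂) / (t₂ − t₁) = ln(17.5/8.29) / (83.7 − 42.7)
  = 0.7472 / 41.00 = 0.01822 h⁻¹

0.01822 h⁻¹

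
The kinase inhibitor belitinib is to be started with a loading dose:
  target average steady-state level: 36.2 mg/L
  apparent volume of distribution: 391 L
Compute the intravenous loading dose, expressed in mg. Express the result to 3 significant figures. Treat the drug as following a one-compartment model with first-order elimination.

14200 mg

LD = Css × Vd = 36.2 × 391 = 14150 mg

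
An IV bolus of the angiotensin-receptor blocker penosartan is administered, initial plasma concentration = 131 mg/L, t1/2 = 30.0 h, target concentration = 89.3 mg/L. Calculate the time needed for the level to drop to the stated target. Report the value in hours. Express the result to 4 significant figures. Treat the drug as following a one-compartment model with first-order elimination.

16.59 h

k = ln2 / t½ = 0.693147 / 30.0 = 0.02310 h⁻¹
t = ln(C₀ / C) / k = ln(131.0 / 89.3) / 0.02310
  = ln(1.467) / 0.02310 = 0.3832 / 0.02310 = 16.59 h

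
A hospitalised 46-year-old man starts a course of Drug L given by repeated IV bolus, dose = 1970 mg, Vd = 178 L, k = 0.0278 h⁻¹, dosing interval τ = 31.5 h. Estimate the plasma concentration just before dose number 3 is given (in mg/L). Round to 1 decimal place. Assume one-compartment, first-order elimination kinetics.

6.5 mg/L

C₀ per dose = Dose / Vd = 1970 / 178 = 11.07 mg/L
Fraction remaining after one interval: r = e^(−kτ) = e^(−0.02780 × 31.5) = 0.4166
Before dose 3, 2 doses have been given (aged 1τ, 2τ).
C_trough = C₀ × (r + r²) = 11.07 × (0.4166 + 0.1736) = 6.534 mg/L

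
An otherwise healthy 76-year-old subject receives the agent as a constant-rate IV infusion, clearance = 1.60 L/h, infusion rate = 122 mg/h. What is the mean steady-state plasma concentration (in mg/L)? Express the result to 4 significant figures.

At steady state Css = R₀ / CL = 122 / 1.600 = 76.25 mg/L

76.25 mg/L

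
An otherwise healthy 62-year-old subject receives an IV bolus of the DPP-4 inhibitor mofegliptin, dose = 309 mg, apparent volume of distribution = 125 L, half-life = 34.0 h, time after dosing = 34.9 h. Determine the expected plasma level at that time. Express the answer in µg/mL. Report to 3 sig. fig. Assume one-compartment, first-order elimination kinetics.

1.21 µg/mL

C₀ = Dose / Vd = 309.0 / 125 = 2.472 mg/L
k = ln2 / t½ = 0.693147 / 34.0 = 0.02039 h⁻¹
C = C₀ · e^(−k·t) = 2.472 × e^(−0.02039 × 34.9)
  = 2.472 × 0.4909 = 1.214 mg/L
(1.214 mg/L = 1.214 µg/mL)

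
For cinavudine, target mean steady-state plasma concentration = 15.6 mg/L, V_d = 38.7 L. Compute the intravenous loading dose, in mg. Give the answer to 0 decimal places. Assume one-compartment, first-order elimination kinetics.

LD = Css × Vd = 15.6 × 38.7 = 603.7 mg

604 mg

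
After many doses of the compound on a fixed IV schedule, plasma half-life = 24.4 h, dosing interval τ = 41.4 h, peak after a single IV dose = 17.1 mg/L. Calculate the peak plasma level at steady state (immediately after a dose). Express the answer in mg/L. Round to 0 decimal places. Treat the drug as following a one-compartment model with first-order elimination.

25 mg/L

k = ln2 / t½ = 0.693147 / 24.4 = 0.02841 h⁻¹
e^(−kτ) = e^(−0.02841 × 41.4) = 0.3085
Accumulation ratio R = 1 / (1 − e^(−kτ)) = 1 / (1 − 0.3085) = 1.446
Steady-state peak = C₀ × R = 17.1 × 1.446 = 24.73 mg/L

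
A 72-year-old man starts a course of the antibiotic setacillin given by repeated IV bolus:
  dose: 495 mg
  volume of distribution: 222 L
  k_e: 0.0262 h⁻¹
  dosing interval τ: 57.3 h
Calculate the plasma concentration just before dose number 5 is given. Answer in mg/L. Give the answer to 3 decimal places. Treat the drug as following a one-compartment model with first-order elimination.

C₀ per dose = Dose / Vd = 495 / 222 = 2.230 mg/L
Fraction remaining after one interval: r = e^(−kτ) = e^(−0.02620 × 57.3) = 0.2228
Before dose 5, 4 doses have been given (aged 1τ, 2τ, 3τ, 4τ).
C_trough = C₀ × (r + r² + … + r^4) = C₀ × r(1−r^4)/(1−r)
        = 2.230 × 0.2228 × (1 − 0.002464) / (1 − 0.2228) = 0.6377 mg/L

0.638 mg/L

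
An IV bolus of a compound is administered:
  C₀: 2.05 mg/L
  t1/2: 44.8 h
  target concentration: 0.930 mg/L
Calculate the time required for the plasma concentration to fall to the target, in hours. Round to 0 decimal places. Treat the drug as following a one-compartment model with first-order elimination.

51 h

k = ln2 / t½ = 0.693147 / 44.8 = 0.01547 h⁻¹
t = ln(C₀ / C) / k = ln(2.050 / 0.930) / 0.01547
  = ln(2.204) / 0.01547 = 0.7903 / 0.01547 = 51.09 h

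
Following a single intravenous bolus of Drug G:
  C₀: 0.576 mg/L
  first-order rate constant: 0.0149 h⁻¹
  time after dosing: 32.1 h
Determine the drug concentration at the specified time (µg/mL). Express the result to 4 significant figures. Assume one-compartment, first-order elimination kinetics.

0.3570 µg/mL

C = C₀ · e^(−k·t) = 0.5760 × e^(−0.01490 × 32.1)
  = 0.5760 × 0.6198 = 0.3570 mg/L
(0.3570 mg/L = 0.3570 µg/mL)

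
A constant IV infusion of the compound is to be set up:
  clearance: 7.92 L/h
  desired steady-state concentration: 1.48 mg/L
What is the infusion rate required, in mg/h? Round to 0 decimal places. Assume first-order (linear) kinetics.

12 mg/h

At steady state, infusion rate R₀ = Css × CL = 1.48 × 7.920 = 11.72 mg/h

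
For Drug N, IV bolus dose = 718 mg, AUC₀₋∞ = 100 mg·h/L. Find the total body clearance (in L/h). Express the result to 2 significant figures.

CL = Dose / AUC = 718 / 100 = 7.180 L/h

7.2 L/h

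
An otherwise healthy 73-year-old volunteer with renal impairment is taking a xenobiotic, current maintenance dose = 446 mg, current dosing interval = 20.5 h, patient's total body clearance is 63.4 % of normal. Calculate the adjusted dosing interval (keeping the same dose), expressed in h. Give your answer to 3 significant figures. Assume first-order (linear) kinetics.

To keep the same average steady-state level, dosing rate must scale with clearance.
CL ratio = 63.4 / 100 = 0.6340
New interval (same dose) = 20.5 / 0.6340 = 32.33 h

32.3 h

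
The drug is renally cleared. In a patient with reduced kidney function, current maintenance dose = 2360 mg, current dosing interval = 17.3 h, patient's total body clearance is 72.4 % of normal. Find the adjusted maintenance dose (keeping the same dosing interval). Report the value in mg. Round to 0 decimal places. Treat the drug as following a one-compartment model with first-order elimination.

To keep the same average steady-state level, dosing rate must scale with clearance.
CL ratio = 72.4 / 100 = 0.7240
New dose (same interval) = 2360 × 0.7240 = 1709 mg

1709 mg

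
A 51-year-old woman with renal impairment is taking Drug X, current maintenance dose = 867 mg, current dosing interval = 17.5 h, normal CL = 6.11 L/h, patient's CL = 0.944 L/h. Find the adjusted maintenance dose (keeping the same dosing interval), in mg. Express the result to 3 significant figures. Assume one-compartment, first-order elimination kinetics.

134 mg

To keep the same average steady-state level, dosing rate must scale with clearance.
CL ratio = 0.944 / 6.11 = 0.1545
New dose (same interval) = 867 × 0.1545 = 134.0 mg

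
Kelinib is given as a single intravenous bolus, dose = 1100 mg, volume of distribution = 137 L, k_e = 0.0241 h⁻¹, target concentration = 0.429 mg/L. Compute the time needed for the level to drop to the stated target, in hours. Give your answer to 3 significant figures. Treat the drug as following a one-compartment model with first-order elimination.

122 h

C₀ = Dose / Vd = 1100 / 137 = 8.029 mg/L
t = ln(C₀ / C) / k = ln(8.029 / 0.429) / 0.02410
  = ln(18.72) / 0.02410 = 2.930 / 0.02410 = 121.6 h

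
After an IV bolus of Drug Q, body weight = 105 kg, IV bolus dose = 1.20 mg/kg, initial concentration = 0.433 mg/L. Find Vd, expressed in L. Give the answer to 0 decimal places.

291 L

Dose = 1.20 × 105 = 126.0 mg
Vd = Dose / C₀ = 126.0 / 0.433 = 291.0 L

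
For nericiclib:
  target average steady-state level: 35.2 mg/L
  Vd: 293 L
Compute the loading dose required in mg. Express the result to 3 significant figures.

LD = Css × Vd = 35.2 × 293 = 10310 mg

10300 mg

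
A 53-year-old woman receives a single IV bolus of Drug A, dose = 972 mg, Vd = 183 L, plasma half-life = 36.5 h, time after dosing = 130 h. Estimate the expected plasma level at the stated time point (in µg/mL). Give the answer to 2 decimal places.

0.45 µg/mL

C₀ = Dose / Vd = 972.0 / 183 = 5.311 mg/L
k = ln2 / t½ = 0.693147 / 36.5 = 0.01899 h⁻¹
C = C₀ · e^(−k·t) = 5.311 × e^(−0.01899 × 130)
  = 5.311 × 0.08469 = 0.4498 mg/L
(0.4498 mg/L = 0.4498 µg/mL)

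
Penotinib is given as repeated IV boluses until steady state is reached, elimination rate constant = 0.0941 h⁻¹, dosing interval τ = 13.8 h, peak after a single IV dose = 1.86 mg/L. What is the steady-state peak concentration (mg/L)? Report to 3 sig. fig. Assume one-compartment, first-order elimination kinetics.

2.56 mg/L

e^(−kτ) = e^(−0.09410 × 13.8) = 0.2729
Accumulation ratio R = 1 / (1 − e^(−kτ)) = 1 / (1 − 0.2729) = 1.375
Steady-state peak = C₀ × R = 1.86 × 1.375 = 2.558 mg/L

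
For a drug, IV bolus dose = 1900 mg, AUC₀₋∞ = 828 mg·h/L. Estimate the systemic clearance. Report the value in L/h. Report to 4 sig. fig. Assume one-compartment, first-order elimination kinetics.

CL = Dose / AUC = 1900 / 828 = 2.295 L/h

2.295 L/h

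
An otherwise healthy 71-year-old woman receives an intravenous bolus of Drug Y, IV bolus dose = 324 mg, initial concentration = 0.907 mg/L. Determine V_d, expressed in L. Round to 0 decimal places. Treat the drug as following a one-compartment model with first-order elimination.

Vd = Dose / C₀ = 324.0 / 0.907 = 357.2 L

357 L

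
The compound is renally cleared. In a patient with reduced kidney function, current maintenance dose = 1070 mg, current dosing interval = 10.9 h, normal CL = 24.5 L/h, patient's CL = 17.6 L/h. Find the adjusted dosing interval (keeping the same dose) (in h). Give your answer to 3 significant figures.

15.2 h

To keep the same average steady-state level, dosing rate must scale with clearance.
CL ratio = 17.6 / 24.5 = 0.7184
New interval (same dose) = 10.9 / 0.7184 = 15.17 h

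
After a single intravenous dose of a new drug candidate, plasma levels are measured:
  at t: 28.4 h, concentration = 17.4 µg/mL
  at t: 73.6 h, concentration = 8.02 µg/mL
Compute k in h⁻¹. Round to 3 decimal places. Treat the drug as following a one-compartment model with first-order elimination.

k = ln(C₁/C₂) / (t₂ − t₁) = ln(17.4/8.02) / (73.6 − 28.4)
  = 0.7745 / 45.20 = 0.01713 h⁻¹

0.017 h⁻¹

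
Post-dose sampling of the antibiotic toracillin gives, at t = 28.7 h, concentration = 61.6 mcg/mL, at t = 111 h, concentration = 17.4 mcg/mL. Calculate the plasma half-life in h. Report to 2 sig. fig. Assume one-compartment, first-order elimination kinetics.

k = ln(C₁/C₂) / (t₂ − t₁) = ln(61.6/17.4) / (111 − 28.7)
  = 1.264 / 82.30 = 0.01536 h⁻¹
t½ = ln2 / k = 0.693147 / 0.01536 = 45.13 h

45 h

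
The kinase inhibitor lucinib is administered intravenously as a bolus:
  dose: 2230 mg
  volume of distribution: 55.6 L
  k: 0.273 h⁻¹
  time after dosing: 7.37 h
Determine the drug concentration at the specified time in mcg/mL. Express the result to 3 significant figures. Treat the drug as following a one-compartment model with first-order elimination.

5.36 mcg/mL

C₀ = Dose / Vd = 2230 / 55.6 = 40.11 mg/L
C = C₀ · e^(−k·t) = 40.11 × e^(−0.2730 × 7.37)
  = 40.11 × 0.1337 = 5.363 mg/L
(5.363 mg/L = 5.363 mcg/mL)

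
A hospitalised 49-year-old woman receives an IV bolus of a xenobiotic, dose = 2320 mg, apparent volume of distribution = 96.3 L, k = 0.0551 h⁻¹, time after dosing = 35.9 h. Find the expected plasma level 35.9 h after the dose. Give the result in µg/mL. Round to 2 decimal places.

3.33 µg/mL

C₀ = Dose / Vd = 2320 / 96.3 = 24.09 mg/L
C = C₀ · e^(−k·t) = 24.09 × e^(−0.05510 × 35.9)
  = 24.09 × 0.1383 = 3.332 mg/L
(3.332 mg/L = 3.332 µg/mL)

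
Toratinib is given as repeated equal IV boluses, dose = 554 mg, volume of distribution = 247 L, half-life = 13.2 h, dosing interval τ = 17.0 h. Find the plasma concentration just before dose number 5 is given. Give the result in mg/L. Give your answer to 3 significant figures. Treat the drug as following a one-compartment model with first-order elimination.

C₀ per dose = Dose / Vd = 554 / 247 = 2.243 mg/L
k = ln2 / t½ = 0.693147 / 13.2 = 0.05251 h⁻¹
Fraction remaining after one interval: r = e^(−kτ) = e^(−0.05251 × 17.0) = 0.4096
Before dose 5, 4 doses have been given (aged 1τ, 2τ, 3τ, 4τ).
C_trough = C₀ × (r + r² + … + r^4) = C₀ × r(1−r^4)/(1−r)
        = 2.243 × 0.4096 × (1 − 0.02815) / (1 − 0.4096) = 1.512 mg/L

1.51 mg/L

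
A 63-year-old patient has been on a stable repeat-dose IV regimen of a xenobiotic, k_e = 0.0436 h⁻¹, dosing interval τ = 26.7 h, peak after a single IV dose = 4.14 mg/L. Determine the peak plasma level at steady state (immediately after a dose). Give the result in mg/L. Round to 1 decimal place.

e^(−kτ) = e^(−0.04360 × 26.7) = 0.3122
Accumulation ratio R = 1 / (1 − e^(−kτ)) = 1 / (1 − 0.3122) = 1.454
Steady-state peak = C₀ × R = 4.14 × 1.454 = 6.020 mg/L

6.0 mg/L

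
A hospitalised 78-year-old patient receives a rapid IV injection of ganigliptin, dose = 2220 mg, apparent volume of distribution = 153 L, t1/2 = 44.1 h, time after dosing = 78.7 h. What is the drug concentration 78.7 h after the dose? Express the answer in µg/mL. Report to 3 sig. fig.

4.21 µg/mL

C₀ = Dose / Vd = 2220 / 153 = 14.51 mg/L
k = ln2 / t½ = 0.693147 / 44.1 = 0.01572 h⁻¹
C = C₀ · e^(−k·t) = 14.51 × e^(−0.01572 × 78.7)
  = 14.51 × 0.2902 = 4.211 mg/L
(4.211 mg/L = 4.211 µg/mL)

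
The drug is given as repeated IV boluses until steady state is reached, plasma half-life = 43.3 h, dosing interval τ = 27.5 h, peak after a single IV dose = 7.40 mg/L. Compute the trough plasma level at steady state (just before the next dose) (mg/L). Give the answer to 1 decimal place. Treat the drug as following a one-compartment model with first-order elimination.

k = ln2 / t½ = 0.693147 / 43.3 = 0.01601 h⁻¹
e^(−kτ) = e^(−0.01601 × 27.5) = 0.6439
Accumulation ratio R = 1 / (1 − e^(−kτ)) = 1 / (1 − 0.6439) = 2.808
Steady-state trough = C₀ × R × e^(−kτ) = 7.40 × 2.808 × 0.6439 = 13.38 mg/L

13.4 mg/L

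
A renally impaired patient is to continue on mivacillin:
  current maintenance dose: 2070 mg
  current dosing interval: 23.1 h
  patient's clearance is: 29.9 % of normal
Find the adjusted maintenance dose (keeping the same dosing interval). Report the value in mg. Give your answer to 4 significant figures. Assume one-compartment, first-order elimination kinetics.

To keep the same average steady-state level, dosing rate must scale with clearance.
CL ratio = 29.9 / 100 = 0.2990
New dose (same interval) = 2070 × 0.2990 = 618.9 mg

618.9 mg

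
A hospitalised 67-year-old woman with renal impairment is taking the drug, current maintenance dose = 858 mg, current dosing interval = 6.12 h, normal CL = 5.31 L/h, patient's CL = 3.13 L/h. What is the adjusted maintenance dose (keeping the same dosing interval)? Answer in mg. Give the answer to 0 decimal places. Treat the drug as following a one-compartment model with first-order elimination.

To keep the same average steady-state level, dosing rate must scale with clearance.
CL ratio = 3.13 / 5.31 = 0.5895
New dose (same interval) = 858 × 0.5895 = 505.8 mg

506 mg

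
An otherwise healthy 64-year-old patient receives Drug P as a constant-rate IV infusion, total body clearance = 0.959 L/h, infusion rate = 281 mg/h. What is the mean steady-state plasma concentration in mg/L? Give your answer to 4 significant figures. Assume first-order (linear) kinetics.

293.0 mg/L

At steady state Css = R₀ / CL = 281 / 0.9590 = 293.0 mg/L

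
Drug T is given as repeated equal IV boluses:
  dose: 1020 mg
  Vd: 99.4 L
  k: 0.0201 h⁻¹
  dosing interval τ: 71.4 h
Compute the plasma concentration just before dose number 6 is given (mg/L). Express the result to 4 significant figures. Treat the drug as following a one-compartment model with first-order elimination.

3.204 mg/L

C₀ per dose = Dose / Vd = 1020 / 99.4 = 10.26 mg/L
Fraction remaining after one interval: r = e^(−kτ) = e^(−0.02010 × 71.4) = 0.2381
Before dose 6, 5 doses have been given (aged 1τ, 2τ, 3τ, 4τ, 5τ).
C_trough = C₀ × (r + r² + … + r^5) = C₀ × r(1−r^5)/(1−r)
        = 10.26 × 0.2381 × (1 − 0.0007652) / (1 − 0.2381) = 3.204 mg/L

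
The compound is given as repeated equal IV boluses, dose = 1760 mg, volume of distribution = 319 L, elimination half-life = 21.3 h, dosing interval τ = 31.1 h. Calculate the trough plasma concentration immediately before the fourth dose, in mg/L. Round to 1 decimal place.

3.0 mg/L

C₀ per dose = Dose / Vd = 1760 / 319 = 5.517 mg/L
k = ln2 / t½ = 0.693147 / 21.3 = 0.03254 h⁻¹
Fraction remaining after one interval: r = e^(−kτ) = e^(−0.03254 × 31.1) = 0.3635
Before dose 4, 3 doses have been given (aged 1τ, 2τ, 3τ).
C_trough = C₀ × (r + r² + … + r^3) = C₀ × r(1−r^3)/(1−r)
        = 5.517 × 0.3635 × (1 − 0.04803) / (1 − 0.3635) = 2.999 mg/L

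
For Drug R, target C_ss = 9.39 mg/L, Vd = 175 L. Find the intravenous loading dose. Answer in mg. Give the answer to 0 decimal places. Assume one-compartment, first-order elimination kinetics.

LD = Css × Vd = 9.39 × 175 = 1643 mg

1643 mg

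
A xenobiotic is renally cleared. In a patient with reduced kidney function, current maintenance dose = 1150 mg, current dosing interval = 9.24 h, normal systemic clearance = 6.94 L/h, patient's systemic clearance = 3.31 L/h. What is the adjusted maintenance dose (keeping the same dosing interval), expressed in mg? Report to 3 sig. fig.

548 mg

To keep the same average steady-state level, dosing rate must scale with clearance.
CL ratio = 3.31 / 6.94 = 0.4769
New dose (same interval) = 1150 × 0.4769 = 548.4 mg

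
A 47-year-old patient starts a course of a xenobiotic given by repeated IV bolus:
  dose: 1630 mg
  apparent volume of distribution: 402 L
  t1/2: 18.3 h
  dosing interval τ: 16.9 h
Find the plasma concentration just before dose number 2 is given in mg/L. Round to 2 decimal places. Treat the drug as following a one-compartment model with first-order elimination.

C₀ per dose = Dose / Vd = 1630 / 402 = 4.055 mg/L
k = ln2 / t½ = 0.693147 / 18.3 = 0.03788 h⁻¹
Fraction remaining after one interval: r = e^(−kτ) = e^(−0.03788 × 16.9) = 0.5272
Before dose 2, 1 dose has been given (aged 1τ).
C_trough = C₀ × r = 4.055 × 0.5272 = 2.138 mg/L

2.14 mg/L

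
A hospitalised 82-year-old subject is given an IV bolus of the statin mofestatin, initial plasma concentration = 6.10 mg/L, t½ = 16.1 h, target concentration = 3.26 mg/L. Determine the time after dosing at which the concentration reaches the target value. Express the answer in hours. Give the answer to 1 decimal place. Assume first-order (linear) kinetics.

k = ln2 / t½ = 0.693147 / 16.1 = 0.04305 h⁻¹
t = ln(C₀ / C) / k = ln(6.100 / 3.26) / 0.04305
  = ln(1.871) / 0.04305 = 0.6265 / 0.04305 = 14.55 h

14.6 h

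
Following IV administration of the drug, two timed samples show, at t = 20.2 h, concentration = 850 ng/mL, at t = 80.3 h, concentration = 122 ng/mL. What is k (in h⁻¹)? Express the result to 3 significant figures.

k = ln(C₁/C₂) / (t₂ − t₁) = ln(850/122) / (80.3 − 20.2)
  = 1.941 / 60.10 = 0.03230 h⁻¹

0.0323 h⁻¹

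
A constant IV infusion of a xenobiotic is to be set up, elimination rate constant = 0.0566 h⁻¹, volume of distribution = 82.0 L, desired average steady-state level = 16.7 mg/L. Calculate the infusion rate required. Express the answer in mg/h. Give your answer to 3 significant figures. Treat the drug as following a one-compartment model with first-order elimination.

77.5 mg/h

CL = k × Vd = 0.05660 × 82.0 = 4.641 L/h
At steady state, infusion rate R₀ = Css × CL = 16.7 × 4.641 = 77.50 mg/h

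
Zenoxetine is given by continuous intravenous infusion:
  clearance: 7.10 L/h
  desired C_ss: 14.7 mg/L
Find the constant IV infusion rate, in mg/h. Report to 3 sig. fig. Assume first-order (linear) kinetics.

At steady state, infusion rate R₀ = Css × CL = 14.7 × 7.100 = 104.4 mg/h

104 mg/h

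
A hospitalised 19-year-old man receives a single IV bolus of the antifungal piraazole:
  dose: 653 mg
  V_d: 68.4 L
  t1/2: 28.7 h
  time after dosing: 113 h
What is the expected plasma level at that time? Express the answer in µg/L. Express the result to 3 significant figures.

623 µg/L

C₀ = Dose / Vd = 653.0 / 68.4 = 9.547 mg/L
k = ln2 / t½ = 0.693147 / 28.7 = 0.02415 h⁻¹
C = C₀ · e^(−k·t) = 9.547 × e^(−0.02415 × 113)
  = 9.547 × 0.06529 = 0.6233 mg/L
Convert: 0.6233 mg/L × 1000 = 623.3 µg/L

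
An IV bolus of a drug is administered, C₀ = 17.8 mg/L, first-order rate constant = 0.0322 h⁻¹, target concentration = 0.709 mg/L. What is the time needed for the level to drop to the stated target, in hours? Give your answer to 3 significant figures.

t = ln(C₀ / C) / k = ln(17.80 / 0.709) / 0.03220
  = ln(25.11) / 0.03220 = 3.223 / 0.03220 = 100.1 h

100 h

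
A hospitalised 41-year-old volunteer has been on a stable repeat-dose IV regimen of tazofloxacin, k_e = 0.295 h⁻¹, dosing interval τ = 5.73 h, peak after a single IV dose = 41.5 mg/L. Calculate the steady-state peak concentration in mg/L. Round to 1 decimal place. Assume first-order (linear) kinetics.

50.9 mg/L

e^(−kτ) = e^(−0.2950 × 5.73) = 0.1845
Accumulation ratio R = 1 / (1 − e^(−kτ)) = 1 / (1 − 0.1845) = 1.226
Steady-state peak = C₀ × R = 41.5 × 1.226 = 50.88 mg/L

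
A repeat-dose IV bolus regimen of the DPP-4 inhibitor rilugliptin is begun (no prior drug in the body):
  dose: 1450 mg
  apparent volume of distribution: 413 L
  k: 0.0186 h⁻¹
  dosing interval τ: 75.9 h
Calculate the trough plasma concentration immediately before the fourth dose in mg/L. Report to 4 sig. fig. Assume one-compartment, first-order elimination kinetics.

1.115 mg/L

C₀ per dose = Dose / Vd = 1450 / 413 = 3.511 mg/L
Fraction remaining after one interval: r = e^(−kτ) = e^(−0.01860 × 75.9) = 0.2437
Before dose 4, 3 doses have been given (aged 1τ, 2τ, 3τ).
C_trough = C₀ × (r + r² + … + r^3) = C₀ × r(1−r^3)/(1−r)
        = 3.511 × 0.2437 × (1 − 0.01447) / (1 − 0.2437) = 1.115 mg/L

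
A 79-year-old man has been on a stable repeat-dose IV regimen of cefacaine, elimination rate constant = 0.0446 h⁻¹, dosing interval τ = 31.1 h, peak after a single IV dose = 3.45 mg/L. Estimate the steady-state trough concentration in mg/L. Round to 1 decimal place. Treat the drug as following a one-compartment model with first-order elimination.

e^(−kτ) = e^(−0.04460 × 31.1) = 0.2498
Accumulation ratio R = 1 / (1 − e^(−kτ)) = 1 / (1 − 0.2498) = 1.333
Steady-state trough = C₀ × R × e^(−kτ) = 3.45 × 1.333 × 0.2498 = 1.149 mg/L

1.1 mg/L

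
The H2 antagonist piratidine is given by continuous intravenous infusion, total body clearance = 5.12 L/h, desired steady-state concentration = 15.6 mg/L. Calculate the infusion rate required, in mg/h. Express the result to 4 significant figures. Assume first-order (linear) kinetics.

79.87 mg/h

At steady state, infusion rate R₀ = Css × CL = 15.6 × 5.120 = 79.87 mg/h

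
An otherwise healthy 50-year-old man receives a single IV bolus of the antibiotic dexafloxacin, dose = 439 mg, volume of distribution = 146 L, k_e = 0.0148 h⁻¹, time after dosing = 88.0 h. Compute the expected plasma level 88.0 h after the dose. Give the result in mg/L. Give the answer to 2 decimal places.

0.82 mg/L

C₀ = Dose / Vd = 439.0 / 146 = 3.007 mg/L
C = C₀ · e^(−k·t) = 3.007 × e^(−0.01480 × 88.0)
  = 3.007 × 0.2719 = 0.8176 mg/L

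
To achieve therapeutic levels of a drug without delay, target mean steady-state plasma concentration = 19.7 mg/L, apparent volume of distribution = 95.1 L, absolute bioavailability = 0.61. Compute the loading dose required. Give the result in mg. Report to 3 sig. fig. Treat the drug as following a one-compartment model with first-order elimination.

LD = Css × Vd / F = 19.7 × 95.1 / 0.61 = 3071 mg

3070 mg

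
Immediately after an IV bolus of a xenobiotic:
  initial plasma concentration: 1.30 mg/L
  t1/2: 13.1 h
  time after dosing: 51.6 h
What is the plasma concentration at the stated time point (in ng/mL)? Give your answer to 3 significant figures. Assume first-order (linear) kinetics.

84.8 ng/mL

k = ln2 / t½ = 0.693147 / 13.1 = 0.05291 h⁻¹
C = C₀ · e^(−k·t) = 1.300 × e^(−0.05291 × 51.6)
  = 1.300 × 0.06521 = 0.08477 mg/L
Convert: 0.08477 mg/L × 1000 = 84.77 ng/mL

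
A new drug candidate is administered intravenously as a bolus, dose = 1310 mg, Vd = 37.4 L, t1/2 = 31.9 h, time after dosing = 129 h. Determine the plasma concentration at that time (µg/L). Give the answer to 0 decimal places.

C₀ = Dose / Vd = 1310 / 37.4 = 35.03 mg/L
k = ln2 / t½ = 0.693147 / 31.9 = 0.02173 h⁻¹
C = C₀ · e^(−k·t) = 35.03 × e^(−0.02173 × 129)
  = 35.03 × 0.06062 = 2.124 mg/L
Convert: 2.124 mg/L × 1000 = 2124 µg/L

2124 µg/L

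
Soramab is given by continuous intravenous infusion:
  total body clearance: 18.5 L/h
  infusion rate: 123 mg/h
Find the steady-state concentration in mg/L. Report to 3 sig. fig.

6.65 mg/L

At steady state Css = R₀ / CL = 123 / 18.50 = 6.649 mg/L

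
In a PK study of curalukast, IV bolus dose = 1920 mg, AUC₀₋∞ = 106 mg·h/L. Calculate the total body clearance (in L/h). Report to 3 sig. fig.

18.1 L/h

CL = Dose / AUC = 1920 / 106 = 18.11 L/h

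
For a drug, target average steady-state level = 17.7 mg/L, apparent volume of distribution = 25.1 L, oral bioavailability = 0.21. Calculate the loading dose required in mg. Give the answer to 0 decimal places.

LD = Css × Vd / F = 17.7 × 25.1 / 0.21 = 2116 mg

2116 mg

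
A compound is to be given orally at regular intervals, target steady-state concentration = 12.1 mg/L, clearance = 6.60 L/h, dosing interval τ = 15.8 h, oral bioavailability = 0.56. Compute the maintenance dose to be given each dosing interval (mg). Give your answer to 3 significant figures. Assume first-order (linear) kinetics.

2250 mg

At steady state, F × (Dose/τ) = Css × CL.
Dose = Css × CL × τ / F = 12.1 × 6.600 × 15.8 / 0.56 = 2253 mg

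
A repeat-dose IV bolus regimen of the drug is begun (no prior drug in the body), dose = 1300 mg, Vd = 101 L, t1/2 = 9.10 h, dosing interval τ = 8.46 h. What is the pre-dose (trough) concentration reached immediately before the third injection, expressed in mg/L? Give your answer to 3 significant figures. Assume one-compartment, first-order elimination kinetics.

C₀ per dose = Dose / Vd = 1300 / 101 = 12.87 mg/L
k = ln2 / t½ = 0.693147 / 9.10 = 0.07617 h⁻¹
Fraction remaining after one interval: r = e^(−kτ) = e^(−0.07617 × 8.46) = 0.5250
Before dose 3, 2 doses have been given (aged 1τ, 2τ).
C_trough = C₀ × (r + r²) = 12.87 × (0.5250 + 0.2756) = 10.30 mg/L

10.3 mg/L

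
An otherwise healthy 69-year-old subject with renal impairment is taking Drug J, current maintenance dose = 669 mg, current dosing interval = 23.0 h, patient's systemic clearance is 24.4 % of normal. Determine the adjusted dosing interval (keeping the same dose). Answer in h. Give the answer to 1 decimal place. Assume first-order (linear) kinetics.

To keep the same average steady-state level, dosing rate must scale with clearance.
CL ratio = 24.4 / 100 = 0.2440
New interval (same dose) = 23.0 / 0.2440 = 94.26 h

94.3 h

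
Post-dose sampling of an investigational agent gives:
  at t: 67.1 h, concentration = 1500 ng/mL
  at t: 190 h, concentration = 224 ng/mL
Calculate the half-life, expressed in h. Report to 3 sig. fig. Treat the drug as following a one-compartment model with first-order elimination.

44.8 h

k = ln(C₁/C₂) / (t₂ − t₁) = ln(1500/224) / (190 − 67.1)
  = 1.902 / 122.9 = 0.01548 h⁻¹
t½ = ln2 / k = 0.693147 / 0.01548 = 44.78 h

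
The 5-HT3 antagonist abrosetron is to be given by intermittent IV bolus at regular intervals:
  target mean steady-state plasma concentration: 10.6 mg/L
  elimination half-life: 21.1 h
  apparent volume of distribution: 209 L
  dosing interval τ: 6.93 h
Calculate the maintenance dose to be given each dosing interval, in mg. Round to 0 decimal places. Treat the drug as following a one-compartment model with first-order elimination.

504 mg

k = ln2 / t½ = 0.693147 / 21.1 = 0.03285 h⁻¹
CL = k × Vd = 0.03285 × 209 = 6.866 L/h
At steady state, Dose/τ = Css × CL.
Dose = Css × CL × τ = 10.6 × 6.866 × 6.93 = 504.4 mg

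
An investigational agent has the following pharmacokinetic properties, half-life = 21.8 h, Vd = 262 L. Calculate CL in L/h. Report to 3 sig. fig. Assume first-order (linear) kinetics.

k = ln2 / t½ = 0.693147 / 21.8 = 0.03180 h⁻¹
CL = k × Vd = 0.03180 × 262 = 8.332 L/h

8.33 L/h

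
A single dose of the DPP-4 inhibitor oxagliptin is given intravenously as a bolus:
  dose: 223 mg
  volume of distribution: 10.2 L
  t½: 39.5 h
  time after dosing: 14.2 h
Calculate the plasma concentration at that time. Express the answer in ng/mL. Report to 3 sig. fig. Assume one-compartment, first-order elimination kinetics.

C₀ = Dose / Vd = 223.0 / 10.2 = 21.86 mg/L
k = ln2 / t½ = 0.693147 / 39.5 = 0.01755 h⁻¹
C = C₀ · e^(−k·t) = 21.86 × e^(−0.01755 × 14.2)
  = 21.86 × 0.7794 = 17.04 mg/L
Convert: 17.04 mg/L × 1000 = 17040 ng/mL

17000 ng/mL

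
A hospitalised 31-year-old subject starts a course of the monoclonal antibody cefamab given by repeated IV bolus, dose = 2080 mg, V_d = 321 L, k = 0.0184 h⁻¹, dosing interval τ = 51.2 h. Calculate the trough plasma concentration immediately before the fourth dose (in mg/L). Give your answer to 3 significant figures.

3.89 mg/L

C₀ per dose = Dose / Vd = 2080 / 321 = 6.480 mg/L
Fraction remaining after one interval: r = e^(−kτ) = e^(−0.01840 × 51.2) = 0.3898
Before dose 4, 3 doses have been given (aged 1τ, 2τ, 3τ).
C_trough = C₀ × (r + r² + … + r^3) = C₀ × r(1−r^3)/(1−r)
        = 6.480 × 0.3898 × (1 − 0.05923) / (1 − 0.3898) = 3.894 mg/L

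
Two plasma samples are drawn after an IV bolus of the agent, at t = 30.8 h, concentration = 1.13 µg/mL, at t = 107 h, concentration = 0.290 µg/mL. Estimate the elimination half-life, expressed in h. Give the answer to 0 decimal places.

k = ln(C₁/C₂) / (t₂ − t₁) = ln(1.13/0.290) / (107 − 30.8)
  = 1.360 / 76.20 = 0.01785 h⁻¹
t½ = ln2 / k = 0.693147 / 0.01785 = 38.83 h

39 h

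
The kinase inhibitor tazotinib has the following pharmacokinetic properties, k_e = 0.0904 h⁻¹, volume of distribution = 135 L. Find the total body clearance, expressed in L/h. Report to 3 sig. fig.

CL = k × Vd = 0.0904 × 135 = 12.20 L/h

12.2 L/h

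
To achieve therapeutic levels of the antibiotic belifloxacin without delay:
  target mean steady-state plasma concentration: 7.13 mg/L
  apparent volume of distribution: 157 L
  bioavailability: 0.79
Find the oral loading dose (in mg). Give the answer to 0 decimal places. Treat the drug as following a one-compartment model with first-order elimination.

1417 mg

LD = Css × Vd / F = 7.13 × 157 / 0.79 = 1417 mg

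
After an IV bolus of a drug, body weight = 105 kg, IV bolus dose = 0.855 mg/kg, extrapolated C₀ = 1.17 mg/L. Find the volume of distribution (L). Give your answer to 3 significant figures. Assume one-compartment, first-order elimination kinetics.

76.7 L

Dose = 0.855 × 105 = 89.78 mg
Vd = Dose / C₀ = 89.78 / 1.17 = 76.74 L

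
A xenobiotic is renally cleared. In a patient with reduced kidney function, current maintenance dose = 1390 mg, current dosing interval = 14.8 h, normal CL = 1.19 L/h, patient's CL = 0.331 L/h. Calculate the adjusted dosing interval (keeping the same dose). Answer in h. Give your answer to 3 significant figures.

53.2 h

To keep the same average steady-state level, dosing rate must scale with clearance.
CL ratio = 0.331 / 1.19 = 0.2782
New interval (same dose) = 14.8 / 0.2782 = 53.20 h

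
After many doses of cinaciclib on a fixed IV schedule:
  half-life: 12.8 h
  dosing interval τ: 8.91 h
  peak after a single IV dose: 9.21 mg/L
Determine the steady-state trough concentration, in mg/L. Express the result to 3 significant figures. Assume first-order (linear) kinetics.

k = ln2 / t½ = 0.693147 / 12.8 = 0.05415 h⁻¹
e^(−kτ) = e^(−0.05415 × 8.91) = 0.6173
Accumulation ratio R = 1 / (1 − e^(−kτ)) = 1 / (1 − 0.6173) = 2.613
Steady-state trough = C₀ × R × e^(−kτ) = 9.21 × 2.613 × 0.6173 = 14.86 mg/L

14.9 mg/L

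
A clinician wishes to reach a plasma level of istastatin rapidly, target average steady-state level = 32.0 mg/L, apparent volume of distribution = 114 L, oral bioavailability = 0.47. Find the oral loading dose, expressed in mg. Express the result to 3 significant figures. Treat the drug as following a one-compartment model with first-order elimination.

LD = Css × Vd / F = 32.0 × 114 / 0.47 = 7762 mg

7760 mg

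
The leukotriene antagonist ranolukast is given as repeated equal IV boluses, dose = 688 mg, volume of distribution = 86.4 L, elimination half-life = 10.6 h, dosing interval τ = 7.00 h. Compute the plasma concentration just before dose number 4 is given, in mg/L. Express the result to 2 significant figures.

C₀ per dose = Dose / Vd = 688 / 86.4 = 7.963 mg/L
k = ln2 / t½ = 0.693147 / 10.6 = 0.06539 h⁻¹
Fraction remaining after one interval: r = e^(−kτ) = e^(−0.06539 × 7.00) = 0.6327
Before dose 4, 3 doses have been given (aged 1τ, 2τ, 3τ).
C_trough = C₀ × (r + r² + … + r^3) = C₀ × r(1−r^3)/(1−r)
        = 7.963 × 0.6327 × (1 − 0.2533) / (1 − 0.6327) = 10.24 mg/L

10 mg/L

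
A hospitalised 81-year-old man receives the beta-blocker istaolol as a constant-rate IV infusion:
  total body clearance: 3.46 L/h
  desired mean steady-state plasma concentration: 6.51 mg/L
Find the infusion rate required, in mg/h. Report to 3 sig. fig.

At steady state, infusion rate R₀ = Css × CL = 6.51 × 3.460 = 22.52 mg/h

22.5 mg/h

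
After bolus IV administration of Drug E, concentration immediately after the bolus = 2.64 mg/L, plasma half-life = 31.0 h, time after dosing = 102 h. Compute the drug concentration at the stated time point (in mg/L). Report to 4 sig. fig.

k = ln2 / t½ = 0.693147 / 31.0 = 0.02236 h⁻¹
C = C₀ · e^(−k·t) = 2.640 × e^(−0.02236 × 102)
  = 2.640 × 0.1022 = 0.2698 mg/L

0.2698 mg/L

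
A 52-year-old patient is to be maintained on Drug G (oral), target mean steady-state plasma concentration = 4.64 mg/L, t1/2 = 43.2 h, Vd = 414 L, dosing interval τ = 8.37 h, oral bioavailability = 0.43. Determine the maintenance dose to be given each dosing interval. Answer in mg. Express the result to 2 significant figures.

k = ln2 / t½ = 0.693147 / 43.2 = 0.01605 h⁻¹
CL = k × Vd = 0.01605 × 414 = 6.645 L/h
At steady state, F × (Dose/τ) = Css × CL.
Dose = Css × CL × τ / F = 4.64 × 6.645 × 8.37 / 0.43 = 600.2 mg

600 mg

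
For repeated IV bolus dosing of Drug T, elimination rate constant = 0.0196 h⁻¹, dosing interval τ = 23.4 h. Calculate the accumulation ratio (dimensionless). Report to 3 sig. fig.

2.72

e^(−kτ) = e^(−0.01960 × 23.4) = 0.6321
Accumulation ratio R = 1 / (1 − e^(−kτ)) = 1 / (1 − 0.6321) = 2.718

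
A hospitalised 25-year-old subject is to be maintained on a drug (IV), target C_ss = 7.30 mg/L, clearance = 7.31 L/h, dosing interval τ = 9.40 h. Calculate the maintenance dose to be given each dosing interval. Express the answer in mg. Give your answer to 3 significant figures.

At steady state, Dose/τ = Css × CL.
Dose = Css × CL × τ = 7.30 × 7.310 × 9.40 = 501.6 mg

502 mg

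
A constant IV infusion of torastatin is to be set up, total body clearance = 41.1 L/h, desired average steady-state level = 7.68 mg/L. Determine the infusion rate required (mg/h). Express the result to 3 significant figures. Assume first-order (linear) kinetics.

316 mg/h

At steady state, infusion rate R₀ = Css × CL = 7.68 × 41.10 = 315.6 mg/h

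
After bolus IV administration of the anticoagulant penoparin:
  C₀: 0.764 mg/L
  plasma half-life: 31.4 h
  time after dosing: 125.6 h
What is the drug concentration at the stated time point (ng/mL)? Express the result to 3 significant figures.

k = ln2 / t½ = 0.693147 / 31.4 = 0.02207 h⁻¹
t / t½ = 125.6 / 31.4 = 4 half-lives
C = C₀ × (1/2)^4 = 0.7640 × 0.06250 = 0.04775 mg/L
Convert: 0.04775 mg/L × 1000 = 47.75 ng/mL

47.8 ng/mL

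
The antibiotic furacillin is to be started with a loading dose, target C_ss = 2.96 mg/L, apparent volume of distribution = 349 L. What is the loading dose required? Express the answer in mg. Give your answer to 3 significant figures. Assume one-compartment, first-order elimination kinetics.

1030 mg

LD = Css × Vd = 2.96 × 349 = 1033 mg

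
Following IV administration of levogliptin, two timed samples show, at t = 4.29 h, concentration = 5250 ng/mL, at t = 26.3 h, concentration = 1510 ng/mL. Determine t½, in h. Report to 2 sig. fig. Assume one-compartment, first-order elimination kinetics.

k = ln(C₁/C₂) / (t₂ − t₁) = ln(5250/1510) / (26.3 − 4.29)
  = 1.246 / 22.01 = 0.05661 h⁻¹
t½ = ln2 / k = 0.693147 / 0.05661 = 12.24 h

12 h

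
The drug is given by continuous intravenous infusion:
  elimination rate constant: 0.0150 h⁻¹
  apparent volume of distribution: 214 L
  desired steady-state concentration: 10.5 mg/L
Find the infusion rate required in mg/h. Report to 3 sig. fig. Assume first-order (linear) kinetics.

33.7 mg/h

CL = k × Vd = 0.01500 × 214 = 3.210 L/h
At steady state, infusion rate R₀ = Css × CL = 10.5 × 3.210 = 33.71 mg/h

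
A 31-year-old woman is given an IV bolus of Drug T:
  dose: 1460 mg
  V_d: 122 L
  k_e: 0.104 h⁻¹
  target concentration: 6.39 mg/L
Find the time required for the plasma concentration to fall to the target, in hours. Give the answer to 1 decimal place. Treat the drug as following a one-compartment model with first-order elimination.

C₀ = Dose / Vd = 1460 / 122 = 11.97 mg/L
t = ln(C₀ / C) / k = ln(11.97 / 6.39) / 0.1040
  = ln(1.873) / 0.1040 = 0.6275 / 0.1040 = 6.034 h

6.0 h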